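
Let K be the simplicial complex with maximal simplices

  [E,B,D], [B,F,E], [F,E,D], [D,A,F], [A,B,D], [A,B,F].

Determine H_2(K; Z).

H_2 = Z.

We work with the vertex ordering A < B < D < E < F. The simplices of K, each written with vertices in increasing order, are:

  0-simplices (5): A, B, D, E, F
  1-simplices (9): AB, AD, AF, BD, BE, BF, DE, DF, EF
  2-simplices (6): ABD, ABF, ADF, BDE, BEF, DEF

so the chain groups are C_0 ≅ Z^5, C_1 ≅ Z^9, C_2 ≅ Z^6.

Boundary ∂_1: C_1 → C_0 is given by ∂[p,q] = [q] − [p].
The resulting 5×9 matrix has rank 4, and its Smith normal form has invariant factors (1,1,1,1).

The boundary map ∂_2: C_2 → C_1 sends each 2-simplex [p,q,r] to [q,r] − [p,r] + [p,q]. For instance
  ∂DEF = EF − DF + DE,
  ∂BEF = EF − BF + BE.
The resulting 9×6 matrix has rank 5, and its Smith normal form has invariant factors (1,1,1,1,1).

Reading off H_k = ker ∂_k / im ∂_{k+1}:

  H_2: rank ker ∂_2 − rank ∂_3 = (6 − 5) − 0 = 1, and there is no ∂_3, so H_2 = Z.

(K is a triangulation of the 2-sphere S^2.)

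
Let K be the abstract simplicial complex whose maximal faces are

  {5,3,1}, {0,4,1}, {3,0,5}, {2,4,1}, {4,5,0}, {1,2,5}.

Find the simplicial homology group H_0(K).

H_0 = Z.

Take the total order 0 < 1 < 2 < 3 < 4 < 5 on the vertex set. Then K (dimension 2) consists of the simplices:

  0-simplices (6): [0], [1], [2], [3], [4], [5]
  1-simplices (12): [0,1], [0,3], [0,4], [0,5], [1,2], [1,3], [1,4], [1,5], [2,4], [2,5], [3,5], [4,5]
  2-simplices (6): [0,1,4], [0,3,5], [0,4,5], [1,2,4], [1,2,5], [1,3,5]

giving chain groups C_0 ≅ Z^6, C_1 ≅ Z^12, C_2 ≅ Z^6.

Boundary ∂_1: C_1 → C_0 is given by ∂[p,q] = [q] − [p].
As a 6×12 matrix over Z this has rank 5, with invariant factors (1,1,1,1,1).

Boundary ∂_2: C_2 → C_1 acts by ∂[p,q,r] = [q,r] − [p,r] + [p,q]. For instance
  ∂[1,2,4] = [2,4] − [1,4] + [1,2],
  ∂[0,1,4] = [1,4] − [0,4] + [0,1].
The resulting 12×6 matrix has rank 6, and its Smith normal form has invariant factors (1,1,1,1,1,1).

From H_k ≅ ker(∂_k) / im(∂_{k+1}) we obtain:

  H_0: rank C_0 − rank ∂_1 = 6 − 5 = 1, and the invariant factors of ∂_1 are all 1, so H_0 = Z.

(K is a triangulation of the cylinder S^1 x I.)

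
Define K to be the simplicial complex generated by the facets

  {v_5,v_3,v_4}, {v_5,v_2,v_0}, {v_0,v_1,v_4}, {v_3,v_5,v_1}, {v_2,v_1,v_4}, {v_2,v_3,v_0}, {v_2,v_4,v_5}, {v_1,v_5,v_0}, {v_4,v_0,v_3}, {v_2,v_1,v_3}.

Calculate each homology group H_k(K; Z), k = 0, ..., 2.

Take the total order v_0 < v_1 < v_2 < v_3 < v_4 < v_5 on the vertex set. Then K (dimension 2) consists of the simplices:

  0-simplices (6): [v_0], [v_1], [v_2], [v_3], [v_4], [v_5]
  1-simplices (15): (15 of them)
  2-simplices (10): [v_0,v_1,v_4], [v_0,v_1,v_5], [v_0,v_2,v_3], [v_0,v_2,v_5], [v_0,v_3,v_4], [v_1,v_2,v_3], [v_1,v_2,v_4], [v_1,v_3,v_5], [v_2,v_4,v_5], [v_3,v_4,v_5]

so the chain groups are C_0 ≅ Z^6, C_1 ≅ Z^15, C_2 ≅ Z^10.

The boundary map ∂_1: C_1 → C_0 sends each edge [p,q] (with p < q) to q − p.
This gives a 6×15 integer matrix of rank 5; reducing to Smith normal form yields diagonal entries (1,1,1,1,1).

Boundary ∂_2: C_2 → C_1 acts by ∂[p,q,r] = [q,r] − [p,r] + [p,q]. For instance
  ∂[v_1,v_2,v_4] = [v_2,v_4] − [v_1,v_4] + [v_1,v_2],
  ∂[v_0,v_1,v_5] = [v_1,v_5] − [v_0,v_5] + [v_0,v_1].
As a 15×10 matrix over Z this has rank 10, with invariant factors (1,1,1,1,1,1,1,1,1,2).

Now H_k = ker ∂_k / im ∂_{k+1}, so:

  H_0: rank C_0 − rank ∂_1 = 6 − 5 = 1, and the invariant factors of ∂_1 are all 1, so H_0 ≅ Z.
  H_1: rank ker ∂_1 − rank ∂_2 = (15 − 5) − 10 = 0, and ∂_2 has invariant factor 2 > 1, so H_1 ≅ Z/2.
  H_2: rank ker ∂_2 − rank ∂_3 = (10 − 10) − 0 = 0, and there is no ∂_3, so H_2 ≅ 0.

As a check, the Euler characteristic is 6 − 15 + 10 = 1, which agrees with 1 − 0 + 0 = 1.

H_0 = Z,  H_1 = Z/2,  H_2 = 0.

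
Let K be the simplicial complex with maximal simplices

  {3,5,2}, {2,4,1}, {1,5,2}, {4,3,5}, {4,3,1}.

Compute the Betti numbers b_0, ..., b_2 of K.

b_0 = 1, b_1 = 1, b_2 = 0.

Take the total order 1 < 2 < 3 < 4 < 5 on the vertex set. Then K (dimension 2) consists of the simplices:

  0-simplices (5): [1], [2], [3], [4], [5]
  1-simplices (10): [1,2], [1,3], [1,4], [1,5], [2,3], [2,4], [2,5], [3,4], [3,5], [4,5]
  2-simplices (5): [1,2,4], [1,2,5], [1,3,4], [2,3,5], [3,4,5]

so the chain groups are C_0 ≅ Z^5, C_1 ≅ Z^10, C_2 ≅ Z^5.

The boundary map ∂_1: C_1 → C_0 maps an edge to its endpoints' difference, ∂[p,q] = q − p. For instance
  ∂[2,5] = [5] − [2].
The 5×10 boundary matrix has rank 4 and Smith normal form diag(1,1,1,1).

Boundary ∂_2: C_2 → C_1 acts by ∂[p,q,r] = [q,r] − [p,r] + [p,q]. For instance
  ∂[1,2,4] = [2,4] − [1,4] + [1,2],
  ∂[2,3,5] = [3,5] − [2,5] + [2,3].
The resulting 10×5 matrix has rank 5, and its Smith normal form has invariant factors (1,1,1,1,1).

Computing H_k = (kernel of ∂_k) / (image of ∂_{k+1}):

  H_0: rank C_0 − rank ∂_1 = 5 − 4 = 1, and the invariant factors of ∂_1 are all 1, so H_0 = Z.
  H_1: rank ker ∂_1 − rank ∂_2 = (10 − 4) − 5 = 1, and the invariant factors of ∂_2 are all 1, so H_1 = Z.
  H_2: rank ker ∂_2 − rank ∂_3 = (5 − 5) − 0 = 0, and there is no ∂_3, so H_2 = 0.

Hence the Betti numbers are b_0 = 1, b_1 = 1, b_2 = 0.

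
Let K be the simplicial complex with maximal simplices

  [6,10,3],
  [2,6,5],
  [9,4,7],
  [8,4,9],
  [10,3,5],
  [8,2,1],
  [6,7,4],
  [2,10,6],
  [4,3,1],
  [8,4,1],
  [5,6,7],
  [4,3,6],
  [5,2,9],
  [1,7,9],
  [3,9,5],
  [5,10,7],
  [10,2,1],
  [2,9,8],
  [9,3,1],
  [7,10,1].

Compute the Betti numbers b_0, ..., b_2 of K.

K has 10 vertices, 30 edges, 20 triangles.
rank ∂_0 = 0, rank ∂_1 = 9 ⇒ b_0 = 10 − 0 − 9 = 1; all invariant factors of ∂_1 are 1 so no torsion. So H_0 ≅ Z.
rank ∂_1 = 9, rank ∂_2 = 20 ⇒ b_1 = 30 − 9 − 20 = 1; ∂_2 has invariant factor(s) [2] giving torsion. So H_1 ≅ Z ⊕ Z/2.
rank ∂_2 = 20, rank ∂_3 = 0 ⇒ b_2 = 20 − 20 − 0 = 0. So H_2 ≅ 0.

b_0 = 1, b_1 = 1, b_2 = 0.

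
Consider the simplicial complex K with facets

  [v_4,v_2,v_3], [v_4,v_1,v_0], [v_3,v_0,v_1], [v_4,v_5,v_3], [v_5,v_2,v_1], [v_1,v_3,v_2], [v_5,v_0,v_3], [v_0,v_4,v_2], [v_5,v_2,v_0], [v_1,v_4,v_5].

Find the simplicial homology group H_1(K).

K has 6 vertices, 15 edges, 10 triangles.
rank ∂_1 = 5, rank ∂_2 = 10 ⇒ b_1 = 15 − 5 − 10 = 0; ∂_2 has invariant factor(s) [2] giving torsion. So H_1 = Z/2Z.

H_1 ≅ Z/2Z.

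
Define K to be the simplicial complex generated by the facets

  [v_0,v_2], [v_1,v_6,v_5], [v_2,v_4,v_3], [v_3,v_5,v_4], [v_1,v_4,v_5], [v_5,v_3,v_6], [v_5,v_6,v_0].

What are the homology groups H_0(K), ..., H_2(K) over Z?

We work with the vertex ordering v_0 < v_1 < v_2 < v_3 < v_4 < v_5 < v_6. The simplices of K, each written with vertices in increasing order, are:

  0-simplices (7): [v_0], [v_1], [v_2], [v_3], [v_4], [v_5], [v_6]
  1-simplices (13): [v_0,v_2], [v_0,v_5], [v_0,v_6], [v_1,v_4], [v_1,v_5], [v_1,v_6], [v_2,v_3], [v_2,v_4], [v_3,v_4], [v_3,v_5], [v_3,v_6], [v_4,v_5], [v_5,v_6]
  2-simplices (6): [v_0,v_5,v_6], [v_1,v_4,v_5], [v_1,v_5,v_6], [v_2,v_3,v_4], [v_3,v_4,v_5], [v_3,v_5,v_6]

Hence C_0 ≅ Z^7, C_1 ≅ Z^13, C_2 ≅ Z^6.

Boundary ∂_1: C_1 → C_0 sends each edge [p,q] (with p < q) to q − p.
The resulting 7×13 matrix has rank 6, and its Smith normal form has invariant factors (1,1,1,1,1,1).

The boundary map ∂_2: C_2 → C_1 acts by ∂[p,q,r] = [q,r] − [p,r] + [p,q]. For instance
  ∂[v_1,v_4,v_5] = [v_4,v_5] − [v_1,v_5] + [v_1,v_4],
  ∂[v_1,v_5,v_6] = [v_5,v_6] − [v_1,v_6] + [v_1,v_5].
As a 13×6 matrix over Z this has rank 6, with invariant factors (1,1,1,1,1,1).

From H_k ≅ ker(∂_k) / im(∂_{k+1}) we obtain:

  H_0: rank C_0 − rank ∂_1 = 7 − 6 = 1, and the invariant factors of ∂_1 are all 1, so H_0 = Z.
  H_1: rank ker ∂_1 − rank ∂_2 = (13 − 6) − 6 = 1, and the invariant factors of ∂_2 are all 1, so H_1 = Z.
  H_2: rank ker ∂_2 − rank ∂_3 = (6 − 6) − 0 = 0, and there is no ∂_3, so H_2 = 0.

H_0 ≅ Z,  H_1 ≅ Z,  H_2 = 0.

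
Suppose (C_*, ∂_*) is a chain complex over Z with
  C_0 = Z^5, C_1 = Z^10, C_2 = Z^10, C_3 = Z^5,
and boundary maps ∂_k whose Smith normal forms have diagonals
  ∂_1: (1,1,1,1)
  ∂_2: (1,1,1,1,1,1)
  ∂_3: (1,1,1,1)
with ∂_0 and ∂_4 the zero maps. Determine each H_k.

H_0 ≅ Z,  H_1 = 0,  H_2 = 0,  H_3 ≅ Z.

H_0: b_0 = 5 − 0 − 4 = 1; torsion from ∂_1 factors > 1: none. So H_0 ≅ Z.
H_1: b_1 = 10 − 4 − 6 = 0; torsion from ∂_2 factors > 1: none. So H_1 ≅ 0.
H_2: b_2 = 10 − 6 − 4 = 0; torsion from ∂_3 factors > 1: none. So H_2 ≅ 0.
H_3: b_3 = 5 − 4 − 0 = 1; torsion from ∂_4 factors > 1: none. So H_3 ≅ Z.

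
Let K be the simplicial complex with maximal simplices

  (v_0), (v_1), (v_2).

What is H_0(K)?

H_0 ≅ Z^3.

Fix the vertex order v_0 < v_1 < v_2 and write every simplex with vertices in increasing order. Then dim K = 0 and the simplices of K are:

  0-simplices (3): [v_0], [v_1], [v_2]

so the chain groups are C_0 ≅ Z^3.

Now H_k = ker ∂_k / im ∂_{k+1}, so:

  H_0: rank C_0 − rank ∂_1 = 3 − 0 = 3, and there is no ∂_1, so H_0 = Z^3.

(K is a triangulation of a set of 3 points.)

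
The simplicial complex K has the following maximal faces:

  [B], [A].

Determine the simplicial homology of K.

H_0 ≅ Z^2.

Fix the vertex order A < B and write every simplex with vertices in increasing order. Then dim K = 0 and the simplices of K are:

  0-simplices (2): A, B

Hence C_0 ≅ Z^2.

Computing H_k = (kernel of ∂_k) / (image of ∂_{k+1}):

  H_0: rank C_0 − rank ∂_1 = 2 − 0 = 2, and there is no ∂_1, so H_0 = Z^2.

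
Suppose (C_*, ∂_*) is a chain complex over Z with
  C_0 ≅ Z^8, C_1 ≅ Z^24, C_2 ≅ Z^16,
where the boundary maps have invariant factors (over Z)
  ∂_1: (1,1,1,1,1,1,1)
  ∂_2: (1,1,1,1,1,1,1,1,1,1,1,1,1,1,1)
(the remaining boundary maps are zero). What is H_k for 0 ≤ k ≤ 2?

H_0: b_0 = 8 − 0 − 7 = 1; torsion from ∂_1 factors > 1: none. So H_0 ≅ Z.
H_1: b_1 = 24 − 7 − 15 = 2; torsion from ∂_2 factors > 1: none. So H_1 ≅ Z^2.
H_2: b_2 = 16 − 15 − 0 = 1; torsion from ∂_3 factors > 1: none. So H_2 ≅ Z.

H_0 ≅ Z,  H_1 ≅ Z^2,  H_2 ≅ Z.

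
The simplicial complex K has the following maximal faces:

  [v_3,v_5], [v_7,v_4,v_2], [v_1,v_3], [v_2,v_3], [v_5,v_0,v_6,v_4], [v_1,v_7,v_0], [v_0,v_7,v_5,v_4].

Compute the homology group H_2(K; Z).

Fix the vertex order v_0 < v_1 < v_2 < v_3 < v_4 < v_5 < v_6 < v_7 and write every simplex with vertices in increasing order. Then dim K = 3 and the simplices of K are:

  0-simplices (8): [v_0], [v_1], [v_2], [v_3], [v_4], [v_5], [v_6], [v_7]
  1-simplices (16): (16 of them)
  2-simplices (9): [v_0,v_1,v_7], [v_0,v_4,v_5], [v_0,v_4,v_6], [v_0,v_4,v_7], [v_0,v_5,v_6], [v_0,v_5,v_7], [v_2,v_4,v_7], [v_4,v_5,v_6], [v_4,v_5,v_7]
  3-simplices (2): [v_0,v_4,v_5,v_6], [v_0,v_4,v_5,v_7]

Hence C_0 ≅ Z^8, C_1 ≅ Z^16, C_2 ≅ Z^9, C_3 ≅ Z^2.

Boundary ∂_1: C_1 → C_0 is given by ∂[p,q] = [q] − [p]. For instance
  ∂[v_0,v_7] = [v_7] − [v_0].
The resulting 8×16 matrix has rank 7, and its Smith normal form has invariant factors (1,1,1,1,1,1,1).

The boundary map ∂_2: C_2 → C_1 maps a triangle to the signed sum of its edges. For instance
  ∂[v_2,v_4,v_7] = [v_4,v_7] − [v_2,v_7] + [v_2,v_4],
  ∂[v_4,v_5,v_7] = [v_5,v_7] − [v_4,v_7] + [v_4,v_5].
This gives a 16×9 integer matrix of rank 7; reducing to Smith normal form yields diagonal entries (1,1,1,1,1,1,1).

The boundary map ∂_3: C_3 → C_2 sends each 3-simplex σ to the alternating sum Σ_i (−1)^i (σ with its i-th vertex removed). For instance
  ∂[v_0,v_4,v_5,v_6] = [v_4,v_5,v_6] − [v_0,v_5,v_6] + [v_0,v_4,v_6] − [v_0,v_4,v_5],
  ∂[v_0,v_4,v_5,v_7] = [v_4,v_5,v_7] − [v_0,v_5,v_7] + [v_0,v_4,v_7] − [v_0,v_4,v_5].
The 9×2 boundary matrix has rank 2 and Smith normal form diag(1,1).

Now H_k = ker ∂_k / im ∂_{k+1}, so:

  H_2: rank ker ∂_2 − rank ∂_3 = (9 − 7) − 2 = 0, and the invariant factors of ∂_3 are all 1, so H_2 ≅ 0.

H_2 ≅ 0.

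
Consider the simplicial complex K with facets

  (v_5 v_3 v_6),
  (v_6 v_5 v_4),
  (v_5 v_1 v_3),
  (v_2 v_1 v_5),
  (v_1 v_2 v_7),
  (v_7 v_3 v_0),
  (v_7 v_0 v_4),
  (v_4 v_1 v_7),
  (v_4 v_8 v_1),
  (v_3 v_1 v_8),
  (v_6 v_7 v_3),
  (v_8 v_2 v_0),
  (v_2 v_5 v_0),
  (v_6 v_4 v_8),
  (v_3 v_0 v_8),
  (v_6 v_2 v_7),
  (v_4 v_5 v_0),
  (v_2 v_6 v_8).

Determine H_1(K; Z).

K has 9 vertices, 27 edges, 18 triangles.
rank ∂_1 = 8, rank ∂_2 = 17 ⇒ b_1 = 27 − 8 − 17 = 2; all invariant factors of ∂_2 are 1 so no torsion. So H_1 ≅ Z^2.

H_1 ≅ Z^2.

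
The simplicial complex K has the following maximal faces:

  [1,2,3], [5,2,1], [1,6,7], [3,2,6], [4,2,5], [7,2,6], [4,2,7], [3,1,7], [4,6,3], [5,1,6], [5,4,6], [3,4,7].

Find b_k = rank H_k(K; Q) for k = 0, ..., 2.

b_0 = 1, b_1 = 0, b_2 = 0.

We work with the vertex ordering 1 < 2 < 3 < 4 < 5 < 6 < 7. The simplices of K, each written with vertices in increasing order, are:

  0-simplices (7): [1], [2], [3], [4], [5], [6], [7]
  1-simplices (18): [1,2], [1,3], [1,5], [1,6], [1,7], [2,3], [2,4], [2,5], [2,6], [2,7], [3,4], [3,6], [3,7], [4,5], [4,6], [4,7], [5,6], [6,7]
  2-simplices (12): [1,2,3], [1,2,5], [1,3,7], [1,5,6], [1,6,7], [2,3,6], [2,4,5], [2,4,7], [2,6,7], [3,4,6], [3,4,7], [4,5,6]

giving chain groups C_0 ≅ Z^7, C_1 ≅ Z^18, C_2 ≅ Z^12.

The boundary map ∂_1: C_1 → C_0 is given by ∂[p,q] = [q] − [p]. For instance
  ∂[2,5] = [5] − [2].
As a 7×18 matrix over Z this has rank 6, with invariant factors (1,1,1,1,1,1).

Boundary ∂_2: C_2 → C_1 acts by ∂[p,q,r] = [q,r] − [p,r] + [p,q]. For instance
  ∂[2,4,5] = [4,5] − [2,5] + [2,4],
  ∂[1,6,7] = [6,7] − [1,7] + [1,6].
As a 18×12 matrix over Z this has rank 12, with invariant factors (1,1,1,1,1,1,1,1,1,1,1,2).

From H_k ≅ ker(∂_k) / im(∂_{k+1}) we obtain:

  H_0: rank C_0 − rank ∂_1 = 7 − 6 = 1, and the invariant factors of ∂_1 are all 1, so H_0 ≅ Z.
  H_1: rank ker ∂_1 − rank ∂_2 = (18 − 6) − 12 = 0, and ∂_2 has invariant factor 2 > 1, so H_1 ≅ Z_2.
  H_2: rank ker ∂_2 − rank ∂_3 = (12 − 12) − 0 = 0, and there is no ∂_3, so H_2 ≅ 0.

As a check, the Euler characteristic is 7 − 18 + 12 = 1, which agrees with 1 − 0 + 0 = 1.

Hence the Betti numbers are b_0 = 1, b_1 = 0, b_2 = 0.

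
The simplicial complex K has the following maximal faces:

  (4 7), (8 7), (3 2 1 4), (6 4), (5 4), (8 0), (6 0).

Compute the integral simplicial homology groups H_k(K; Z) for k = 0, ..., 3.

We work with the vertex ordering 0 < 1 < 2 < 3 < 4 < 5 < 6 < 7 < 8. The simplices of K, each written with vertices in increasing order, are:

  0-simplices (9): [0], [1], [2], [3], [4], [5], [6], [7], [8]
  1-simplices (12): [0,6], [0,8], [1,2], [1,3], [1,4], [2,3], [2,4], [3,4], [4,5], [4,6], [4,7], [7,8]
  2-simplices (4): [1,2,3], [1,2,4], [1,3,4], [2,3,4]
  3-simplices (1): [1,2,3,4]

Hence C_0 ≅ Z^9, C_1 ≅ Z^12, C_2 ≅ Z^4, C_3 ≅ Z^1.

Boundary ∂_1: C_1 → C_0 sends each edge [p,q] (with p < q) to q − p.
As a 9×12 matrix over Z this has rank 8, with invariant factors (1,1,1,1,1,1,1,1).

The boundary map ∂_2: C_2 → C_1 acts by ∂[p,q,r] = [q,r] − [p,r] + [p,q]. For instance
  ∂[2,3,4] = [3,4] − [2,4] + [2,3],
  ∂[1,3,4] = [3,4] − [1,4] + [1,3].
As a 12×4 matrix over Z this has rank 3, with invariant factors (1,1,1).

Boundary ∂_3: C_3 → C_2 sends each 3-simplex σ to the alternating sum Σ_i (−1)^i (σ with its i-th vertex removed). For instance
  ∂[1,2,3,4] = [2,3,4] − [1,3,4] + [1,2,4] − [1,2,3].
This gives a 4×1 integer matrix of rank 1; reducing to Smith normal form yields diagonal entries (1).

Reading off H_k = ker ∂_k / im ∂_{k+1}:

  H_0: rank C_0 − rank ∂_1 = 9 − 8 = 1, and the invariant factors of ∂_1 are all 1, so H_0 ≅ Z.
  H_1: rank ker ∂_1 − rank ∂_2 = (12 − 8) − 3 = 1, and the invariant factors of ∂_2 are all 1, so H_1 ≅ Z.
  H_2: rank ker ∂_2 − rank ∂_3 = (4 − 3) − 1 = 0, and the invariant factors of ∂_3 are all 1, so H_2 ≅ 0.
  H_3: rank ker ∂_3 − rank ∂_4 = (1 − 1) − 0 = 0, and there is no ∂_4, so H_3 ≅ 0.

As a check, the Euler characteristic is 9 − 12 + 4 − 1 = 0, which agrees with 1 − 1 + 0 − 0 = 0.

H_0 ≅ Z,  H_1 ≅ Z,  H_2 = 0,  H_3 = 0.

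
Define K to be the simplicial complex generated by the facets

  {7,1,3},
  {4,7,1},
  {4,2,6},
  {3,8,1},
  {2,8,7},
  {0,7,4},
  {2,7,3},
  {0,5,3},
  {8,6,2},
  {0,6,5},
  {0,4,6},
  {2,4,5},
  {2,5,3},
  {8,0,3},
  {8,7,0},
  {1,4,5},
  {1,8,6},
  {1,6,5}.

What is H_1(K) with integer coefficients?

We work with the vertex ordering 0 < 1 < 2 < 3 < 4 < 5 < 6 < 7 < 8. The simplices of K, each written with vertices in increasing order, are:

  0-simplices (9): [0], [1], [2], [3], [4], [5], [6], [7], [8]
  1-simplices (27): (27 of them)
  2-simplices (18): [0,3,5], [0,3,8], [0,4,6], [0,4,7], [0,5,6], [0,7,8], [1,3,7], [1,3,8], [1,4,5], [1,4,7], [1,5,6], [1,6,8], [2,3,5], [2,3,7], [2,4,5], [2,4,6], [2,6,8], [2,7,8]

so the chain groups are C_0 ≅ Z^9, C_1 ≅ Z^27, C_2 ≅ Z^18.

∂_1: C_1 → C_0 sends each edge [p,q] (with p < q) to q − p.
The resulting 9×27 matrix has rank 8, and its Smith normal form has invariant factors (1,1,1,1,1,1,1,1).

Boundary ∂_2: C_2 → C_1 acts by ∂[p,q,r] = [q,r] − [p,r] + [p,q]. For instance
  ∂[1,6,8] = [6,8] − [1,8] + [1,6],
  ∂[0,7,8] = [7,8] − [0,8] + [0,7].
This gives a 27×18 integer matrix of rank 18; reducing to Smith normal form yields diagonal entries (1,1,1,1,1,1,1,1,1,1,1,1,1,1,1,1,1,2).

Reading off H_k = ker ∂_k / im ∂_{k+1}:

  H_1: rank ker ∂_1 − rank ∂_2 = (27 − 8) − 18 = 1, and ∂_2 has invariant factor 2 > 1, so H_1 ≅ Z ⊕ Z/2Z.

(K is a triangulation of the Klein bottle.)

H_1 = Z ⊕ Z/2Z.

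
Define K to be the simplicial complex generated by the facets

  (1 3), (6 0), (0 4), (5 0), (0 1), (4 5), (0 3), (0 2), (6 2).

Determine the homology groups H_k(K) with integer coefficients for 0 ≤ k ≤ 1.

We work with the vertex ordering 0 < 1 < 2 < 3 < 4 < 5 < 6. The simplices of K, each written with vertices in increasing order, are:

  0-simplices (7): [0], [1], [2], [3], [4], [5], [6]
  1-simplices (9): [0,1], [0,2], [0,3], [0,4], [0,5], [0,6], [1,3], [2,6], [4,5]

giving chain groups C_0 ≅ Z^7, C_1 ≅ Z^9.

The boundary map ∂_1: C_1 → C_0 is given by ∂[p,q] = [q] − [p]. For instance
  ∂[0,6] = [6] − [0].
The resulting 7×9 matrix has rank 6, and its Smith normal form has invariant factors (1,1,1,1,1,1).

Now H_k = ker ∂_k / im ∂_{k+1}, so:

  H_0: rank C_0 − rank ∂_1 = 7 − 6 = 1, and the invariant factors of ∂_1 are all 1, so H_0 = Z.
  H_1: rank ker ∂_1 − rank ∂_2 = (9 − 6) − 0 = 3, and there is no ∂_2, so H_1 = Z^3.

As a check, the Euler characteristic is 7 − 9 = -2, which agrees with 1 − 3 = -2.
(K is a triangulation of a wedge of 3 circles.)

H_0 ≅ Z,  H_1 ≅ Z^3.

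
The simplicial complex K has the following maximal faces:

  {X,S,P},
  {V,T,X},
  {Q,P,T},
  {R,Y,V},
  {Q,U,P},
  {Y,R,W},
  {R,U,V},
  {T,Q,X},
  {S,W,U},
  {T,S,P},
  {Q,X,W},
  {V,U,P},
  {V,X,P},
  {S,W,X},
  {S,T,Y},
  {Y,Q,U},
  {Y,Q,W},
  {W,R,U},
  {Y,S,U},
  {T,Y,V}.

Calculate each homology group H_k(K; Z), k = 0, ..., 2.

H_0 ≅ Z,  H_1 ≅ Z ⊕ Z_2,  H_2 = 0.

We work with the vertex ordering P < Q < R < S < T < U < V < W < X < Y. The simplices of K, each written with vertices in increasing order, are:

  0-simplices (10): P, Q, R, S, T, U, V, W, X, Y
  1-simplices (30): PQ, PS, PT, PU, PV, PX, QT, QU, QW, QX, QY, RU, RV, RW, RY, ST, SU, SW, SX, SY, TV, TX, TY, UV, UW, UY, VX, VY, WX, WY
  2-simplices (20): PQT, PQU, PST, PSX, PUV, PVX, QTX, QUY, QWX, QWY, RUV, RUW, RVY, RWY, STY, SUW, SUY, SWX, TVX, TVY

Hence C_0 ≅ Z^10, C_1 ≅ Z^30, C_2 ≅ Z^20.

Boundary ∂_1: C_1 → C_0 sends each edge [p,q] (with p < q) to q − p. For instance
  ∂RW = W − R.
This gives a 10×30 integer matrix of rank 9; reducing to Smith normal form yields diagonal entries (1,1,1,1,1,1,1,1,1).

Boundary ∂_2: C_2 → C_1 sends each 2-simplex [p,q,r] to [q,r] − [p,r] + [p,q]. For instance
  ∂SUY = UY − SY + SU,
  ∂RUW = UW − RW + RU.
The resulting 30×20 matrix has rank 20, and its Smith normal form has invariant factors (1,1,1,1,1,1,1,1,1,1,1,1,1,1,1,1,1,1,1,2).

Reading off H_k = ker ∂_k / im ∂_{k+1}:

  H_0: rank C_0 − rank ∂_1 = 10 − 9 = 1, and the invariant factors of ∂_1 are all 1, so H_0 = Z.
  H_1: rank ker ∂_1 − rank ∂_2 = (30 − 9) − 20 = 1, and ∂_2 has invariant factor 2 > 1, so H_1 = Z ⊕ Z_2.
  H_2: rank ker ∂_2 − rank ∂_3 = (20 − 20) − 0 = 0, and there is no ∂_3, so H_2 = 0.

As a check, the Euler characteristic is 10 − 30 + 20 = 0, which agrees with 1 − 1 + 0 = 0.
(K is a triangulation of the Klein bottle.)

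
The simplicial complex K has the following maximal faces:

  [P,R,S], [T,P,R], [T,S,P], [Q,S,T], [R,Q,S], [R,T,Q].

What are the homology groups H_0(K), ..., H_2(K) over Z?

Take the total order P < Q < R < S < T on the vertex set. Then K (dimension 2) consists of the simplices:

  0-simplices (5): P, Q, R, S, T
  1-simplices (9): PR, PS, PT, QR, QS, QT, RS, RT, ST
  2-simplices (6): PRS, PRT, PST, QRS, QRT, QST

giving chain groups C_0 ≅ Z^5, C_1 ≅ Z^9, C_2 ≅ Z^6.

Boundary ∂_1: C_1 → C_0 is given by ∂[p,q] = [q] − [p].
The resulting 5×9 matrix has rank 4, and its Smith normal form has invariant factors (1,1,1,1).

The boundary map ∂_2: C_2 → C_1 sends each 2-simplex [p,q,r] to [q,r] − [p,r] + [p,q]. For instance
  ∂PST = ST − PT + PS,
  ∂PRS = RS − PS + PR.
The resulting 9×6 matrix has rank 5, and its Smith normal form has invariant factors (1,1,1,1,1).

Reading off H_k = ker ∂_k / im ∂_{k+1}:

  H_0: rank C_0 − rank ∂_1 = 5 − 4 = 1, and the invariant factors of ∂_1 are all 1, so H_0 ≅ Z.
  H_1: rank ker ∂_1 − rank ∂_2 = (9 − 4) − 5 = 0, and the invariant factors of ∂_2 are all 1, so H_1 ≅ 0.
  H_2: rank ker ∂_2 − rank ∂_3 = (6 − 5) − 0 = 1, and there is no ∂_3, so H_2 ≅ Z.

As a check, the Euler characteristic is 5 − 9 + 6 = 2, which agrees with 1 − 0 + 1 = 2.

H_0 ≅ Z,  H_1 = 0,  H_2 ≅ Z.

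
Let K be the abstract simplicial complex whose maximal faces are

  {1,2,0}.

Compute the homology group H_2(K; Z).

We work with the vertex ordering 0 < 1 < 2. The simplices of K, each written with vertices in increasing order, are:

  0-simplices (3): [0], [1], [2]
  1-simplices (3): [0,1], [0,2], [1,2]
  2-simplices (1): [0,1,2]

giving chain groups C_0 ≅ Z^3, C_1 ≅ Z^3, C_2 ≅ Z^1.

∂_1: C_1 → C_0 maps an edge to its endpoints' difference, ∂[p,q] = q − p.
As a 3×3 matrix over Z this has rank 2, with invariant factors (1,1).

The boundary map ∂_2: C_2 → C_1 sends each 2-simplex [p,q,r] to [q,r] − [p,r] + [p,q]. For instance
  ∂[0,1,2] = [1,2] − [0,2] + [0,1].
The resulting 3×1 matrix has rank 1, and its Smith normal form has invariant factors (1).

Reading off H_k = ker ∂_k / im ∂_{k+1}:

  H_2: rank ker ∂_2 − rank ∂_3 = (1 − 1) − 0 = 0, and there is no ∂_3, so H_2 = 0.

H_2 ≅ 0.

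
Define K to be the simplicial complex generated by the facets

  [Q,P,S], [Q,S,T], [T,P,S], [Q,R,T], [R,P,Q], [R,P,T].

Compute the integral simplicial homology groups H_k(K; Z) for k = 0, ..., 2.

K has 5 vertices, 9 edges, 6 triangles.
rank ∂_0 = 0, rank ∂_1 = 4 ⇒ b_0 = 5 − 0 − 4 = 1; all invariant factors of ∂_1 are 1 so no torsion. So H_0 = Z.
rank ∂_1 = 4, rank ∂_2 = 5 ⇒ b_1 = 9 − 4 − 5 = 0; all invariant factors of ∂_2 are 1 so no torsion. So H_1 = 0.
rank ∂_2 = 5, rank ∂_3 = 0 ⇒ b_2 = 6 − 5 − 0 = 1. So H_2 = Z.

H_0 = Z,  H_1 = 0,  H_2 = Z.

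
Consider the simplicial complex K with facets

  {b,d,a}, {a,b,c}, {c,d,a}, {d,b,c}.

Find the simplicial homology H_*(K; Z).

H_0 = Z,  H_1 = 0,  H_2 = Z.

Fix the vertex order a < b < c < d and write every simplex with vertices in increasing order. Then dim K = 2 and the simplices of K are:

  0-simplices (4): a, b, c, d
  1-simplices (6): ab, ac, ad, bc, bd, cd
  2-simplices (4): abc, abd, acd, bcd

giving chain groups C_0 ≅ Z^4, C_1 ≅ Z^6, C_2 ≅ Z^4.

The boundary map ∂_1: C_1 → C_0 sends each edge [p,q] (with p < q) to q − p. For instance
  ∂bc = c − b.
This gives a 4×6 integer matrix of rank 3; reducing to Smith normal form yields diagonal entries (1,1,1).

The boundary map ∂_2: C_2 → C_1 acts by ∂[p,q,r] = [q,r] − [p,r] + [p,q]. For instance
  ∂abd = bd − ad + ab,
  ∂acd = cd − ad + ac.
As a 6×4 matrix over Z this has rank 3, with invariant factors (1,1,1).

From H_k ≅ ker(∂_k) / im(∂_{k+1}) we obtain:

  H_0: rank C_0 − rank ∂_1 = 4 − 3 = 1, and the invariant factors of ∂_1 are all 1, so H_0 = Z.
  H_1: rank ker ∂_1 − rank ∂_2 = (6 − 3) − 3 = 0, and the invariant factors of ∂_2 are all 1, so H_1 = 0.
  H_2: rank ker ∂_2 − rank ∂_3 = (4 − 3) − 0 = 1, and there is no ∂_3, so H_2 = Z.

(K is a triangulation of the 2-sphere S^2.)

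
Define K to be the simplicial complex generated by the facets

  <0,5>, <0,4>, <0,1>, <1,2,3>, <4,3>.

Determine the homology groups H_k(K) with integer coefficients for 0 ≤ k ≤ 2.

K has 6 vertices, 7 edges, 1 triangle.
rank ∂_0 = 0, rank ∂_1 = 5 ⇒ b_0 = 6 − 0 − 5 = 1; all invariant factors of ∂_1 are 1 so no torsion. So H_0 = Z.
rank ∂_1 = 5, rank ∂_2 = 1 ⇒ b_1 = 7 − 5 − 1 = 1; all invariant factors of ∂_2 are 1 so no torsion. So H_1 = Z.
rank ∂_2 = 1, rank ∂_3 = 0 ⇒ b_2 = 1 − 1 − 0 = 0. So H_2 = 0.

H_0 ≅ Z,  H_1 ≅ Z,  H_2 = 0.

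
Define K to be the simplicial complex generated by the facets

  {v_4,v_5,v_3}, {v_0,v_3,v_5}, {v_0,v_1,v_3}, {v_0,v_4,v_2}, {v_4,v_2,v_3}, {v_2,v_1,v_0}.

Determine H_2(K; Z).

H_2 ≅ 0.

K has 6 vertices, 12 edges, 6 triangles.
rank ∂_2 = 6, rank ∂_3 = 0 ⇒ b_2 = 6 − 6 − 0 = 0. So H_2 ≅ 0.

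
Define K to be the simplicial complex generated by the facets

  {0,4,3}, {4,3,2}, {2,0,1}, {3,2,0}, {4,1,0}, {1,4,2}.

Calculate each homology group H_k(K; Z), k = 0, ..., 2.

H_0 = Z,  H_1 = 0,  H_2 = Z.

Fix the vertex order 0 < 1 < 2 < 3 < 4 and write every simplex with vertices in increasing order. Then dim K = 2 and the simplices of K are:

  0-simplices (5): [0], [1], [2], [3], [4]
  1-simplices (9): [0,1], [0,2], [0,3], [0,4], [1,2], [1,4], [2,3], [2,4], [3,4]
  2-simplices (6): [0,1,2], [0,1,4], [0,2,3], [0,3,4], [1,2,4], [2,3,4]

Hence C_0 ≅ Z^5, C_1 ≅ Z^9, C_2 ≅ Z^6.

Boundary ∂_1: C_1 → C_0 sends each edge [p,q] (with p < q) to q − p.
The resulting 5×9 matrix has rank 4, and its Smith normal form has invariant factors (1,1,1,1).

Boundary ∂_2: C_2 → C_1 sends each 2-simplex [p,q,r] to [q,r] − [p,r] + [p,q]. For instance
  ∂[2,3,4] = [3,4] − [2,4] + [2,3],
  ∂[0,2,3] = [2,3] − [0,3] + [0,2].
The resulting 9×6 matrix has rank 5, and its Smith normal form has invariant factors (1,1,1,1,1).

Computing H_k = (kernel of ∂_k) / (image of ∂_{k+1}):

  H_0: rank C_0 − rank ∂_1 = 5 − 4 = 1, and the invariant factors of ∂_1 are all 1, so H_0 = Z.
  H_1: rank ker ∂_1 − rank ∂_2 = (9 − 4) − 5 = 0, and the invariant factors of ∂_2 are all 1, so H_1 = 0.
  H_2: rank ker ∂_2 − rank ∂_3 = (6 − 5) − 0 = 1, and there is no ∂_3, so H_2 = Z.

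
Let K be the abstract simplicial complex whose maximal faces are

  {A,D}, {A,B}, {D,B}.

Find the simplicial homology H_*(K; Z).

H_0 = Z,  H_1 = Z.

We work with the vertex ordering A < B < D. The simplices of K, each written with vertices in increasing order, are:

  0-simplices (3): A, B, D
  1-simplices (3): AB, AD, BD

so the chain groups are C_0 ≅ Z^3, C_1 ≅ Z^3.

Boundary ∂_1: C_1 → C_0 maps an edge to its endpoints' difference, ∂[p,q] = q − p. For instance
  ∂BD = D − B.
The resulting 3×3 matrix has rank 2, and its Smith normal form has invariant factors (1,1).

Reading off H_k = ker ∂_k / im ∂_{k+1}:

  H_0: rank C_0 − rank ∂_1 = 3 − 2 = 1, and the invariant factors of ∂_1 are all 1, so H_0 ≅ Z.
  H_1: rank ker ∂_1 − rank ∂_2 = (3 − 2) − 0 = 1, and there is no ∂_2, so H_1 ≅ Z.

As a check, the Euler characteristic is 3 − 3 = 0, which agrees with 1 − 1 = 0.
(K is a triangulation of the circle S^1.)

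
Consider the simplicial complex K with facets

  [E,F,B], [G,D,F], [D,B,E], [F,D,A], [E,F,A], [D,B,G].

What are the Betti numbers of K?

b_0 = 1, b_1 = 1, b_2 = 0.

K has 6 vertices, 12 edges, 6 triangles.
rank ∂_0 = 0, rank ∂_1 = 5 ⇒ b_0 = 6 − 0 − 5 = 1; all invariant factors of ∂_1 are 1 so no torsion. So H_0 = Z.
rank ∂_1 = 5, rank ∂_2 = 6 ⇒ b_1 = 12 − 5 − 6 = 1; all invariant factors of ∂_2 are 1 so no torsion. So H_1 = Z.
rank ∂_2 = 6, rank ∂_3 = 0 ⇒ b_2 = 6 − 6 − 0 = 0. So H_2 = 0.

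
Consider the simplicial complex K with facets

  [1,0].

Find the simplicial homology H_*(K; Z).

H_0 ≅ Z,  H_1 = 0.

We work with the vertex ordering 0 < 1. The simplices of K, each written with vertices in increasing order, are:

  0-simplices (2): [0], [1]
  1-simplices (1): [0,1]

so the chain groups are C_0 ≅ Z^2, C_1 ≅ Z^1.

∂_1: C_1 → C_0 sends each edge [p,q] (with p < q) to q − p. For instance
  ∂[0,1] = [1] − [0].
This gives a 2×1 integer matrix of rank 1; reducing to Smith normal form yields diagonal entries (1).

From H_k ≅ ker(∂_k) / im(∂_{k+1}) we obtain:

  H_0: rank C_0 − rank ∂_1 = 2 − 1 = 1, and the invariant factors of ∂_1 are all 1, so H_0 = Z.
  H_1: rank ker ∂_1 − rank ∂_2 = (1 − 1) − 0 = 0, and there is no ∂_2, so H_1 = 0.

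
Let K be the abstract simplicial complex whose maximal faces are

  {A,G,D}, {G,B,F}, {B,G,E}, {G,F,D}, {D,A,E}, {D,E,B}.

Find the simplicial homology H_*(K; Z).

H_0 = Z,  H_1 = Z,  H_2 = 0.

We work with the vertex ordering A < B < D < E < F < G. The simplices of K, each written with vertices in increasing order, are:

  0-simplices (6): A, B, D, E, F, G
  1-simplices (12): AD, AE, AG, BD, BE, BF, BG, DE, DF, DG, EG, FG
  2-simplices (6): ADE, ADG, BDE, BEG, BFG, DFG

so the chain groups are C_0 ≅ Z^6, C_1 ≅ Z^12, C_2 ≅ Z^6.

The boundary map ∂_1: C_1 → C_0 is given by ∂[p,q] = [q] − [p]. For instance
  ∂EG = G − E.
The 6×12 boundary matrix has rank 5 and Smith normal form diag(1,1,1,1,1).

The boundary map ∂_2: C_2 → C_1 maps a triangle to the signed sum of its edges. For instance
  ∂DFG = FG − DG + DF,
  ∂BFG = FG − BG + BF.
This gives a 12×6 integer matrix of rank 6; reducing to Smith normal form yields diagonal entries (1,1,1,1,1,1).

Now H_k = ker ∂_k / im ∂_{k+1}, so:

  H_0: rank C_0 − rank ∂_1 = 6 − 5 = 1, and the invariant factors of ∂_1 are all 1, so H_0 = Z.
  H_1: rank ker ∂_1 − rank ∂_2 = (12 − 5) − 6 = 1, and the invariant factors of ∂_2 are all 1, so H_1 = Z.
  H_2: rank ker ∂_2 − rank ∂_3 = (6 − 6) − 0 = 0, and there is no ∂_3, so H_2 = 0.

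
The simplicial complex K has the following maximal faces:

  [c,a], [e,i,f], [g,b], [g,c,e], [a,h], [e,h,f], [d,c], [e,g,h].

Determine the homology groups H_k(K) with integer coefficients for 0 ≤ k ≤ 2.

Fix the vertex order a < b < c < d < e < f < g < h < i and write every simplex with vertices in increasing order. Then dim K = 2 and the simplices of K are:

  0-simplices (9): a, b, c, d, e, f, g, h, i
  1-simplices (13): ac, ah, bg, cd, ce, cg, ef, eg, eh, ei, fh, fi, gh
  2-simplices (4): ceg, efh, efi, egh

giving chain groups C_0 ≅ Z^9, C_1 ≅ Z^13, C_2 ≅ Z^4.

Boundary ∂_1: C_1 → C_0 maps an edge to its endpoints' difference, ∂[p,q] = q − p.
As a 9×13 matrix over Z this has rank 8, with invariant factors (1,1,1,1,1,1,1,1).

Boundary ∂_2: C_2 → C_1 maps a triangle to the signed sum of its edges. For instance
  ∂efi = fi − ei + ef,
  ∂efh = fh − eh + ef.
The resulting 13×4 matrix has rank 4, and its Smith normal form has invariant factors (1,1,1,1).

Now H_k = ker ∂_k / im ∂_{k+1}, so:

  H_0: rank C_0 − rank ∂_1 = 9 − 8 = 1, and the invariant factors of ∂_1 are all 1, so H_0 = Z.
  H_1: rank ker ∂_1 − rank ∂_2 = (13 − 8) − 4 = 1, and the invariant factors of ∂_2 are all 1, so H_1 = Z.
  H_2: rank ker ∂_2 − rank ∂_3 = (4 − 4) − 0 = 0, and there is no ∂_3, so H_2 = 0.

H_0 ≅ Z,  H_1 ≅ Z,  H_2 = 0.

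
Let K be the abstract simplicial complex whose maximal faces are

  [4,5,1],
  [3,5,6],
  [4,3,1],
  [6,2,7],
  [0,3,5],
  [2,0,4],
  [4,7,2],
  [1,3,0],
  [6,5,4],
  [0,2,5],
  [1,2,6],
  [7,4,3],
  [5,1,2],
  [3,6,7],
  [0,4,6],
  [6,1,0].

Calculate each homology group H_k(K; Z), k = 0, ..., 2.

H_0 ≅ Z,  H_1 ≅ Z^2,  H_2 ≅ Z.

We work with the vertex ordering 0 < 1 < 2 < 3 < 4 < 5 < 6 < 7. The simplices of K, each written with vertices in increasing order, are:

  0-simplices (8): [0], [1], [2], [3], [4], [5], [6], [7]
  1-simplices (24): (24 of them)
  2-simplices (16): [0,1,3], [0,1,6], [0,2,4], [0,2,5], [0,3,5], [0,4,6], [1,2,5], [1,2,6], [1,3,4], [1,4,5], [2,4,7], [2,6,7], [3,4,7], [3,5,6], [3,6,7], [4,5,6]

Hence C_0 ≅ Z^8, C_1 ≅ Z^24, C_2 ≅ Z^16.

∂_1: C_1 → C_0 maps an edge to its endpoints' difference, ∂[p,q] = q − p.
The resulting 8×24 matrix has rank 7, and its Smith normal form has invariant factors (1,1,1,1,1,1,1).

The boundary map ∂_2: C_2 → C_1 sends each 2-simplex [p,q,r] to [q,r] − [p,r] + [p,q]. For instance
  ∂[2,6,7] = [6,7] − [2,7] + [2,6],
  ∂[1,4,5] = [4,5] − [1,5] + [1,4].
The 24×16 boundary matrix has rank 15 and Smith normal form diag(1,1,1,1,1,1,1,1,1,1,1,1,1,1,1).

Reading off H_k = ker ∂_k / im ∂_{k+1}:

  H_0: rank C_0 − rank ∂_1 = 8 − 7 = 1, and the invariant factors of ∂_1 are all 1, so H_0 ≅ Z.
  H_1: rank ker ∂_1 − rank ∂_2 = (24 − 7) − 15 = 2, and the invariant factors of ∂_2 are all 1, so H_1 ≅ Z^2.
  H_2: rank ker ∂_2 − rank ∂_3 = (16 − 15) − 0 = 1, and there is no ∂_3, so H_2 ≅ Z.

As a check, the Euler characteristic is 8 − 24 + 16 = 0, which agrees with 1 − 2 + 1 = 0.
(K is a triangulation of the torus T^2.)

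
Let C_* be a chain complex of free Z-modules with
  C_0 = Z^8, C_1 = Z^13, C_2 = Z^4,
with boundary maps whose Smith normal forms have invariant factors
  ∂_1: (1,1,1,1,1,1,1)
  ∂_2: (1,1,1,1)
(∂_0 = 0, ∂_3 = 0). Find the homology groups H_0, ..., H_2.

H_0: b_0 = 8 − 0 − 7 = 1; torsion from ∂_1 factors > 1: none. So H_0 = Z.
H_1: b_1 = 13 − 7 − 4 = 2; torsion from ∂_2 factors > 1: none. So H_1 = Z^2.
H_2: b_2 = 4 − 4 − 0 = 0; torsion from ∂_3 factors > 1: none. So H_2 = 0.

H_0 = Z,  H_1 = Z^2,  H_2 = 0.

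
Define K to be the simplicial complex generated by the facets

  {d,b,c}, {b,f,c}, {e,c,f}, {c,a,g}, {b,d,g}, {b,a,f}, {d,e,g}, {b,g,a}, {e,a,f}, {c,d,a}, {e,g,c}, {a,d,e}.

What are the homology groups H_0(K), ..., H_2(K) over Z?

Take the total order a < b < c < d < e < f < g on the vertex set. Then K (dimension 2) consists of the simplices:

  0-simplices (7): a, b, c, d, e, f, g
  1-simplices (18): ab, ac, ad, ae, af, ag, bc, bd, bf, bg, cd, ce, cf, cg, de, dg, ef, eg
  2-simplices (12): abf, abg, acd, acg, ade, aef, bcd, bcf, bdg, cef, ceg, deg

giving chain groups C_0 ≅ Z^7, C_1 ≅ Z^18, C_2 ≅ Z^12.

Boundary ∂_1: C_1 → C_0 sends each edge [p,q] (with p < q) to q − p.
This gives a 7×18 integer matrix of rank 6; reducing to Smith normal form yields diagonal entries (1,1,1,1,1,1).

Boundary ∂_2: C_2 → C_1 sends each 2-simplex [p,q,r] to [q,r] − [p,r] + [p,q]. For instance
  ∂bcd = cd − bd + bc,
  ∂acg = cg − ag + ac.
The 18×12 boundary matrix has rank 12 and Smith normal form diag(1,1,1,1,1,1,1,1,1,1,1,2).

Now H_k = ker ∂_k / im ∂_{k+1}, so:

  H_0: rank C_0 − rank ∂_1 = 7 − 6 = 1, and the invariant factors of ∂_1 are all 1, so H_0 = Z.
  H_1: rank ker ∂_1 − rank ∂_2 = (18 − 6) − 12 = 0, and ∂_2 has invariant factor 2 > 1, so H_1 = Z/2.
  H_2: rank ker ∂_2 − rank ∂_3 = (12 − 12) − 0 = 0, and there is no ∂_3, so H_2 = 0.

(K is a triangulation of the real projective plane RP^2.)

H_0 = Z,  H_1 = Z/2,  H_2 = 0.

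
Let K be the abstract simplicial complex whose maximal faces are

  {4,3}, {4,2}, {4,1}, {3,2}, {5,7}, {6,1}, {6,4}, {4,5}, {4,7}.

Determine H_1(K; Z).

Fix the vertex order 1 < 2 < 3 < 4 < 5 < 6 < 7 and write every simplex with vertices in increasing order. Then dim K = 1 and the simplices of K are:

  0-simplices (7): [1], [2], [3], [4], [5], [6], [7]
  1-simplices (9): [1,4], [1,6], [2,3], [2,4], [3,4], [4,5], [4,6], [4,7], [5,7]

giving chain groups C_0 ≅ Z^7, C_1 ≅ Z^9.

The boundary map ∂_1: C_1 → C_0 maps an edge to its endpoints' difference, ∂[p,q] = q − p. For instance
  ∂[2,4] = [4] − [2].
The resulting 7×9 matrix has rank 6, and its Smith normal form has invariant factors (1,1,1,1,1,1).

Computing H_k = (kernel of ∂_k) / (image of ∂_{k+1}):

  H_1: rank ker ∂_1 − rank ∂_2 = (9 − 6) − 0 = 3, and there is no ∂_2, so H_1 ≅ Z^3.

H_1 ≅ Z^3.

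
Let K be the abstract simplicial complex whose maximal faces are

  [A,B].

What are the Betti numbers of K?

Order the vertices as A < B. Listing each simplex with vertices in this order, K has dimension 1 with simplices:

  0-simplices (2): A, B
  1-simplices (1): AB

Hence C_0 ≅ Z^2, C_1 ≅ Z^1.

The boundary map ∂_1: C_1 → C_0 maps an edge to its endpoints' difference, ∂[p,q] = q − p. For instance
  ∂AB = B − A.
The resulting 2×1 matrix has rank 1, and its Smith normal form has invariant factors (1).

Computing H_k = (kernel of ∂_k) / (image of ∂_{k+1}):

  H_0: rank C_0 − rank ∂_1 = 2 − 1 = 1, and the invariant factors of ∂_1 are all 1, so H_0 = Z.
  H_1: rank ker ∂_1 − rank ∂_2 = (1 − 1) − 0 = 0, and there is no ∂_2, so H_1 = 0.

As a check, the Euler characteristic is 2 − 1 = 1, which agrees with 1 − 0 = 1.

Hence the Betti numbers are b_0 = 1, b_1 = 0.

b_0 = 1, b_1 = 0.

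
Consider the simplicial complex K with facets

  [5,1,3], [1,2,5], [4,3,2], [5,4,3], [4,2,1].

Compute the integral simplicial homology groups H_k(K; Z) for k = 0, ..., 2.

K has 5 vertices, 10 edges, 5 triangles.
rank ∂_0 = 0, rank ∂_1 = 4 ⇒ b_0 = 5 − 0 − 4 = 1; all invariant factors of ∂_1 are 1 so no torsion. So H_0 = Z.
rank ∂_1 = 4, rank ∂_2 = 5 ⇒ b_1 = 10 − 4 − 5 = 1; all invariant factors of ∂_2 are 1 so no torsion. So H_1 = Z.
rank ∂_2 = 5, rank ∂_3 = 0 ⇒ b_2 = 5 − 5 − 0 = 0. So H_2 = 0.

H_0 ≅ Z,  H_1 ≅ Z,  H_2 = 0.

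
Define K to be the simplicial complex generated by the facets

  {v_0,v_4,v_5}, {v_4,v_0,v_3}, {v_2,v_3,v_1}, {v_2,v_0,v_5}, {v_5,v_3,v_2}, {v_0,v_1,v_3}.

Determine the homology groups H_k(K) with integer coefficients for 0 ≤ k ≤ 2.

H_0 = Z,  H_1 = Z,  H_2 = 0.

Take the total order v_0 < v_1 < v_2 < v_3 < v_4 < v_5 on the vertex set. Then K (dimension 2) consists of the simplices:

  0-simplices (6): [v_0], [v_1], [v_2], [v_3], [v_4], [v_5]
  1-simplices (12): [v_0,v_1], [v_0,v_2], [v_0,v_3], [v_0,v_4], [v_0,v_5], [v_1,v_2], [v_1,v_3], [v_2,v_3], [v_2,v_5], [v_3,v_4], [v_3,v_5], [v_4,v_5]
  2-simplices (6): [v_0,v_1,v_3], [v_0,v_2,v_5], [v_0,v_3,v_4], [v_0,v_4,v_5], [v_1,v_2,v_3], [v_2,v_3,v_5]

giving chain groups C_0 ≅ Z^6, C_1 ≅ Z^12, C_2 ≅ Z^6.

Boundary ∂_1: C_1 → C_0 sends each edge [p,q] (with p < q) to q − p. For instance
  ∂[v_0,v_3] = [v_3] − [v_0].
The 6×12 boundary matrix has rank 5 and Smith normal form diag(1,1,1,1,1).

∂_2: C_2 → C_1 maps a triangle to the signed sum of its edges. For instance
  ∂[v_2,v_3,v_5] = [v_3,v_5] − [v_2,v_5] + [v_2,v_3],
  ∂[v_0,v_1,v_3] = [v_1,v_3] − [v_0,v_3] + [v_0,v_1].
The resulting 12×6 matrix has rank 6, and its Smith normal form has invariant factors (1,1,1,1,1,1).

Computing H_k = (kernel of ∂_k) / (image of ∂_{k+1}):

  H_0: rank C_0 − rank ∂_1 = 6 − 5 = 1, and the invariant factors of ∂_1 are all 1, so H_0 ≅ Z.
  H_1: rank ker ∂_1 − rank ∂_2 = (12 − 5) − 6 = 1, and the invariant factors of ∂_2 are all 1, so H_1 ≅ Z.
  H_2: rank ker ∂_2 − rank ∂_3 = (6 − 6) − 0 = 0, and there is no ∂_3, so H_2 ≅ 0.

(K is a triangulation of the cylinder S^1 x I.)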